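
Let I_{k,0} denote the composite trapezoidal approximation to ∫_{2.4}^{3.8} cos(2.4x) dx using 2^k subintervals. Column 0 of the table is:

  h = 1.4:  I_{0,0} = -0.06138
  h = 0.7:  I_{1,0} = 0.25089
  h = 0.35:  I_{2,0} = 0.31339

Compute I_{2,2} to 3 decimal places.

I_{1,1} = (4·0.25089 − (-0.06138)) / 3 = 0.35498
I_{2,1} = 0.31339 + (0.31339 − 0.25089)/3 = 0.33422
I_{2,2} = (16·0.33422 − 0.35498) / 15 = 0.33284

0.333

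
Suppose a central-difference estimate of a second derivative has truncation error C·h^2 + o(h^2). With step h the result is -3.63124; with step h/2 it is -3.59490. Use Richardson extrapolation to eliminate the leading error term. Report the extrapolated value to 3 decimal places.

Extrapolated value = (4·A(h/2) − A(h)) / (4 − 1)
= (4·(-3.59490) − (-3.63124)) / 3
= -10.74836 / 3 = -3.58279

-3.583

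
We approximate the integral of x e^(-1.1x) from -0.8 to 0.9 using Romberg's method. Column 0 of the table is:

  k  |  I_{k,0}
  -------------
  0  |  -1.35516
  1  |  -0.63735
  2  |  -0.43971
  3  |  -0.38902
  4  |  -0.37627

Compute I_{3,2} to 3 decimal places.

-0.372

I_{2,1} = -0.43971 + (-0.43971 − (-0.63735))/3 = -0.37383
I_{3,1} = (4·(-0.38902) − (-0.43971)) / 3 = -0.37212
I_{3,2} = -0.37212 + (-0.37212 − (-0.37383))/15 = -0.37201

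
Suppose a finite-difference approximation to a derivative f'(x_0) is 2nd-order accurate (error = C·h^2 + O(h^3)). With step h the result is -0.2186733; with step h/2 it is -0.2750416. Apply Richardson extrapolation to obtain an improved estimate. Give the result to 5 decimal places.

Extrapolated value = (4·A(h/2) − A(h)) / (4 − 1)
= (4·(-0.2750416) − (-0.2186733)) / 3
= -0.8814931 / 3 = -0.2938310

-0.29383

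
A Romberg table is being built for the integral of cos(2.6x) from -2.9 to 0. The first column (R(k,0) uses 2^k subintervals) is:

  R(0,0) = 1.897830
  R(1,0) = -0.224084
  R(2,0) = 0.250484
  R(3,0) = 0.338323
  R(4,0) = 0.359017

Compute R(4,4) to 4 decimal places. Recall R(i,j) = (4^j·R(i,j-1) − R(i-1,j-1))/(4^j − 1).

R(1,1) = (4·(-0.224084) − 1.897830) / 3 = -0.931389
R(2,1) = 0.250484 + (0.250484 − (-0.224084))/3 = 0.408673
R(3,1) = 0.338323 + (0.338323 − 0.250484)/3 = 0.367603
R(4,1) = 0.359017 + (0.359017 − 0.338323)/3 = 0.365915
R(2,2) = (16·0.408673 − (-0.931389)) / 15 = 0.498010
R(3,2) = 0.367603 + (0.367603 − 0.408673)/15 = 0.364865
R(4,2) = 0.365915 + (0.365915 − 0.367603)/15 = 0.365802
R(3,3) = 0.364865 + (0.364865 − 0.498010)/63 = 0.362752
R(4,3) = 0.365802 + (0.365802 − 0.364865)/63 = 0.365817
R(4,4) = 0.365817 + (0.365817 − 0.362752)/255 = 0.365829
(Column j=1 coincides with Simpson's rule on the same nodes.)

0.3658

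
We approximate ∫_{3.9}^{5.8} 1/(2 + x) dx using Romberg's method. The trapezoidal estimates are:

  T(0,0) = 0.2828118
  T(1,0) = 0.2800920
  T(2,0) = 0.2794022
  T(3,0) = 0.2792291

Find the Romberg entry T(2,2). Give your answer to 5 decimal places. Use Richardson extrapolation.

0.27917

T(1,1) = (4·0.2800920 − 0.2828118) / 3 = 0.2791854
T(2,1) = 0.2794022 + (0.2794022 − 0.2800920)/3 = 0.2791723
T(2,2) = 0.2791723 + (0.2791723 − 0.2791854)/15 = 0.2791714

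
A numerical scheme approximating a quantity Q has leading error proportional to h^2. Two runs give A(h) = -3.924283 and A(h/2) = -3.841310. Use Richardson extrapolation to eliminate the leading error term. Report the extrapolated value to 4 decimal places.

-3.8137

Extrapolated value = (4·A(h/2) − A(h)) / (4 − 1)
= (4·(-3.841310) − (-3.924283)) / 3
= -11.440957 / 3 = -3.813652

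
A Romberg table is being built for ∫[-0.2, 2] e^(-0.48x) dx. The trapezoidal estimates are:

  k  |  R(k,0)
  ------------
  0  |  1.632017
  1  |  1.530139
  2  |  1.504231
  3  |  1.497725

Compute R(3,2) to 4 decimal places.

Richardson extrapolation on the trapezoidal column (denominator 4−1=3):
R(2,1) = (4·1.504231 − 1.530139) / 3 = 1.495595
R(3,1) = (4·1.497725 − 1.504231) / 3 = 1.495556
R(3,2) = (16·1.495556 − 1.495595) / 15 = 1.495553

1.4956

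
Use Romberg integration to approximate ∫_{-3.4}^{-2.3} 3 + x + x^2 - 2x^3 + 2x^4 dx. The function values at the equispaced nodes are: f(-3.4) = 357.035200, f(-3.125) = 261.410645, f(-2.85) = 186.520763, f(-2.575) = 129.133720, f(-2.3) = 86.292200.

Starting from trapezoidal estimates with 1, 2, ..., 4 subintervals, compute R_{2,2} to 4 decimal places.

R_{0,0} (trapezoid, 1 panel, h=1.1000): 243.830070
R_{1,0} (trapezoid, 2 panels, h=0.5500): 224.501455
R_{2,0} (trapezoid, 4 panels, h=0.2750): 219.650428
R_{1,1} = 224.501455 + (224.501455 − 243.830070)/3 = 218.058583
R_{2,1} = 219.650428 + (219.650428 − 224.501455)/3 = 218.033419
R_{2,2} = 218.033419 + (218.033419 − 218.058583)/15 = 218.031741

218.0317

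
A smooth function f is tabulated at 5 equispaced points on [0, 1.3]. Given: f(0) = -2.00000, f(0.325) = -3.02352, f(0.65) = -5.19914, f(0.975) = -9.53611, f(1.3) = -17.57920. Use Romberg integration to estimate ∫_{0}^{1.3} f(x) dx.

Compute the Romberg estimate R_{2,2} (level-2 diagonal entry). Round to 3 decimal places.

R_{0,0} (trapezoid, 1 panel, h=1.3000): -12.72648
R_{1,0} (trapezoid, 2 panels, h=0.6500): -9.74268
R_{2,0} (trapezoid, 4 panels, h=0.3250): -8.95322
R_{1,1} = -9.74268 + (-9.74268 − (-12.72648))/3 = -8.74808
R_{2,1} = -8.95322 + (-8.95322 − (-9.74268))/3 = -8.69007
R_{2,2} = -8.69007 + (-8.69007 − (-8.74808))/15 = -8.68620

-8.686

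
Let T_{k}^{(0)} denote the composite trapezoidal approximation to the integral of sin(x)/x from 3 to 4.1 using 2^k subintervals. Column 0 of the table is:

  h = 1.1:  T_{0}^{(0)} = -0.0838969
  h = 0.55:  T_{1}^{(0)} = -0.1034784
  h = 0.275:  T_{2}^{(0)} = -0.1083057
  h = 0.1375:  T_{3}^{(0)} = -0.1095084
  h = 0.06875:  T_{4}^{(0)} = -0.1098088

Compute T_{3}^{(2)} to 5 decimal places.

T_{2}^{(1)} = (4·(-0.1083057) − (-0.1034784)) / 3 = -0.1099148
T_{3}^{(1)} = (4·(-0.1095084) − (-0.1083057)) / 3 = -0.1099093
T_{3}^{(2)} = -0.1099093 + (-0.1099093 − (-0.1099148))/15 = -0.1099089
(Column j=1 coincides with Simpson's rule on the same nodes.)

-0.10991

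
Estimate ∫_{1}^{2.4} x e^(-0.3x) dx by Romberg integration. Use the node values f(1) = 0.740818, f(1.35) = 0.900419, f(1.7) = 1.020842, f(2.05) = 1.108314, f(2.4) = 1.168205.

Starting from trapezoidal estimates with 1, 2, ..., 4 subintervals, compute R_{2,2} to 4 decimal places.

1.3983

R_{0,0} (trapezoid, 1 panel, h=1.4000): 1.336316
R_{1,0} (trapezoid, 2 panels, h=0.7000): 1.382747
R_{2,0} (trapezoid, 4 panels, h=0.3500): 1.394430
R_{1,1} = 1.382747 + (1.382747 − 1.336316)/3 = 1.398224
R_{2,1} = 1.394430 + (1.394430 − 1.382747)/3 = 1.398324
R_{2,2} = 1.398324 + (1.398324 − 1.398224)/15 = 1.398331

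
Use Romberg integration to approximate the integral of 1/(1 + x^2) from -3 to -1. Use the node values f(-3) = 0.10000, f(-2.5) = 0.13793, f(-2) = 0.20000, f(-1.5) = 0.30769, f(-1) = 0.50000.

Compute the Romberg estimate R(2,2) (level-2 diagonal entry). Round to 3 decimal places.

0.464

R(0,0) (trapezoid, 1 panel, h=2.0000): 0.60000
R(1,0) (trapezoid, 2 panels, h=1.0000): 0.50000
R(2,0) (trapezoid, 4 panels, h=0.5000): 0.47281
R(1,1) = 0.50000 + (0.50000 − 0.60000)/3 = 0.46667
R(2,1) = 0.47281 + (0.47281 − 0.50000)/3 = 0.46375
R(2,2) = 0.46375 + (0.46375 − 0.46667)/15 = 0.46356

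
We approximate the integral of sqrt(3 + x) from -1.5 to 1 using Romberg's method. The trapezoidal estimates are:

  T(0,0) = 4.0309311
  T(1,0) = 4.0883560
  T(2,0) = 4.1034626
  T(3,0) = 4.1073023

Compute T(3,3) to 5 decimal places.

4.10859

T(1,1) = (4·4.0883560 − 4.0309311) / 3 = 4.1074976
T(2,1) = (4·4.1034626 − 4.0883560) / 3 = 4.1084981
T(3,1) = (4·4.1073023 − 4.1034626) / 3 = 4.1085822
T(2,2) = 4.1084981 + (4.1084981 − 4.1074976)/15 = 4.1085648
T(3,2) = 4.1085822 + (4.1085822 − 4.1084981)/15 = 4.1085878
T(3,3) = 4.1085878 + (4.1085878 − 4.1085648)/63 = 4.1085882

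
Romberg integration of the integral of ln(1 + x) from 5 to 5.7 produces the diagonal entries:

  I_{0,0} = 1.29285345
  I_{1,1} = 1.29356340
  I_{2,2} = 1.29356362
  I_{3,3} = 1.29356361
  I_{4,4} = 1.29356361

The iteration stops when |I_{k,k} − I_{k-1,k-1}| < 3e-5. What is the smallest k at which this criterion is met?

|I_{1,1} − I_{0,0}| = 0.00070995 ≥ 3e-5
|I_{2,2} − I_{1,1}| = 0.00000022 < 3e-5

k = 2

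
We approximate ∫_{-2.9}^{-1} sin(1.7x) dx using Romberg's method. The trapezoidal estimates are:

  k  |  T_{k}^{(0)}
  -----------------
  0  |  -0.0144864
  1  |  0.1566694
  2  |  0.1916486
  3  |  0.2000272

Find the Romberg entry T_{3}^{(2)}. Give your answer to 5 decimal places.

0.20279

T_{2}^{(1)} = (4·0.1916486 − 0.1566694) / 3 = 0.2033083
T_{3}^{(1)} = (4·0.2000272 − 0.1916486) / 3 = 0.2028201
T_{3}^{(2)} = (16·0.2028201 − 0.2033083) / 15 = 0.2027876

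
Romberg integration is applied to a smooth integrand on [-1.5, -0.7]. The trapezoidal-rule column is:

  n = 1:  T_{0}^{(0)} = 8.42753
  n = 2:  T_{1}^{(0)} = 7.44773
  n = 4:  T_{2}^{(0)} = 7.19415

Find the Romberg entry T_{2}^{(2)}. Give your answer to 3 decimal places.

T_{1}^{(1)} = 7.44773 + (7.44773 − 8.42753)/3 = 7.12113
T_{2}^{(1)} = 7.19415 + (7.19415 − 7.44773)/3 = 7.10962
T_{2}^{(2)} = (16·7.10962 − 7.12113) / 15 = 7.10885
(Column j=1 coincides with Simpson's rule on the same nodes.)

7.109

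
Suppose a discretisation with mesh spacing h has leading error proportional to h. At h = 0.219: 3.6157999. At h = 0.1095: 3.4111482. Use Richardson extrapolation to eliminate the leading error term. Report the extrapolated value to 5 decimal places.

Extrapolated value = (2·A(h/2) − A(h)) / (2 − 1)
= (2·3.4111482 − 3.6157999) / 1
= 3.2064965 / 1 = 3.2064965

3.20650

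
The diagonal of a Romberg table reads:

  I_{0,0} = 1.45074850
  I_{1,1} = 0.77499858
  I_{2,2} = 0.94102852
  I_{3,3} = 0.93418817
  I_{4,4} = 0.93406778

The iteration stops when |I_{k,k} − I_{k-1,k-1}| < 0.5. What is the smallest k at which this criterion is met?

k = 2

|I_{1,1} − I_{0,0}| = 0.67574992 ≥ 0.5
|I_{2,2} − I_{1,1}| = 0.16602994 < 0.5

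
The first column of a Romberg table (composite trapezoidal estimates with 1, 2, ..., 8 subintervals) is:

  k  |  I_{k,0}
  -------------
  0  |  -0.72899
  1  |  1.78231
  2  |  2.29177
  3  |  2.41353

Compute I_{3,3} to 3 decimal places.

Richardson extrapolation on the trapezoidal column (denominator 4−1=3):
I_{1,1} = (4·1.78231 − (-0.72899)) / 3 = 2.61941
I_{2,1} = 2.29177 + (2.29177 − 1.78231)/3 = 2.46159
I_{3,1} = 2.41353 + (2.41353 − 2.29177)/3 = 2.45412
I_{2,2} = 2.46159 + (2.46159 − 2.61941)/15 = 2.45107
I_{3,2} = 2.45412 + (2.45412 − 2.46159)/15 = 2.45362
I_{3,3} = 2.45362 + (2.45362 − 2.45107)/63 = 2.45366
(Column j=1 coincides with Simpson's rule on the same nodes.)

2.454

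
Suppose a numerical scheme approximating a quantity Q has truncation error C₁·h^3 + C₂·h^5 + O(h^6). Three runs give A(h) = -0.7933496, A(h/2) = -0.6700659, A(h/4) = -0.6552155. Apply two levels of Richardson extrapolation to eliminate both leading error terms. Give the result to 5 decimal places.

First eliminate the h^3 term (factor 2^3 = 8):
  B₁ = (8·(-0.6700659) − (-0.7933496))/7 = -0.6524539
  B₂ = (8·(-0.6552155) − (-0.6700659))/7 = -0.6530940
Then eliminate the h^5 term (factor 2^5 = 32):
  (32·(-0.6530940) − (-0.6524539))/31 = -0.6531146

-0.65311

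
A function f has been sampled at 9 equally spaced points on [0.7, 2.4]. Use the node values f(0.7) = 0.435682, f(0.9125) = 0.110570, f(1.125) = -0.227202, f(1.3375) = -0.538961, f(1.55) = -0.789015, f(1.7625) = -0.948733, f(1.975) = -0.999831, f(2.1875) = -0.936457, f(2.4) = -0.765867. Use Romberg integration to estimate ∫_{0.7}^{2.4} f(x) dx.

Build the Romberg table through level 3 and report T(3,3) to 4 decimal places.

T(0,0) (trapezoid, 1 panel, h=1.7000): -0.280657
T(1,0) (trapezoid, 2 panels, h=0.8500): -0.810991
T(2,0) (trapezoid, 4 panels, h=0.4250): -0.926985
T(3,0) (trapezoid, 8 panels, h=0.2125): -0.955128
T(1,1) = -0.810991 + (-0.810991 − (-0.280657))/3 = -0.987769
T(2,1) = -0.926985 + (-0.926985 − (-0.810991))/3 = -0.965650
T(3,1) = -0.955128 + (-0.955128 − (-0.926985))/3 = -0.964509
T(2,2) = -0.965650 + (-0.965650 − (-0.987769))/15 = -0.964175
T(3,2) = -0.964509 + (-0.964509 − (-0.965650))/15 = -0.964433
T(3,3) = -0.964433 + (-0.964433 − (-0.964175))/63 = -0.964437

-0.9644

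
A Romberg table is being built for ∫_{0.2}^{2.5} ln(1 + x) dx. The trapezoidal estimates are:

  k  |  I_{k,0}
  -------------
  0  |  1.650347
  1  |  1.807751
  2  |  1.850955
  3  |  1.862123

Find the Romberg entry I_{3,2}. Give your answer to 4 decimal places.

Richardson extrapolation on the trapezoidal column (denominator 4−1=3):
I_{2,1} = (4·1.850955 − 1.807751) / 3 = 1.865356
I_{3,1} = 1.862123 + (1.862123 − 1.850955)/3 = 1.865846
I_{3,2} = (16·1.865846 − 1.865356) / 15 = 1.865879
(Column j=1 coincides with Simpson's rule on the same nodes.)

1.8659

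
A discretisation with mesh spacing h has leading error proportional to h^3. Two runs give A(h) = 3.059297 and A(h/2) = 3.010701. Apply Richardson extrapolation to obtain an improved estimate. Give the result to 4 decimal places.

The leading error scales as h^3; refining by a factor of 2 reduces it by 2^3 = 8.
Extrapolated value = (8·A(h/2) − A(h)) / (8 − 1)
= (8·3.010701 − 3.059297) / 7
= 21.026311 / 7 = 3.003759

3.0038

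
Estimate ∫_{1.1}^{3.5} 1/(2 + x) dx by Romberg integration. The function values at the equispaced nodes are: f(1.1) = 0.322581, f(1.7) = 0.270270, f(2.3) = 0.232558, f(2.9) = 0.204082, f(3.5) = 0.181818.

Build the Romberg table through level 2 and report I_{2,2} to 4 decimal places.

0.5734

I_{0,0} (trapezoid, 1 panel, h=2.4000): 0.605279
I_{1,0} (trapezoid, 2 panels, h=1.2000): 0.581709
I_{2,0} (trapezoid, 4 panels, h=0.6000): 0.575466
I_{1,1} = 0.581709 + (0.581709 − 0.605279)/3 = 0.573852
I_{2,1} = 0.575466 + (0.575466 − 0.581709)/3 = 0.573385
I_{2,2} = 0.573385 + (0.573385 − 0.573852)/15 = 0.573354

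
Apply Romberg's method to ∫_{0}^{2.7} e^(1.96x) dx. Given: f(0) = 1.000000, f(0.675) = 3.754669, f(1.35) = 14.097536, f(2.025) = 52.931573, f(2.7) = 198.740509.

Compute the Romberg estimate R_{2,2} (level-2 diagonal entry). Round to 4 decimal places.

101.4394

R_{0,0} (trapezoid, 1 panel, h=2.7000): 269.649687
R_{1,0} (trapezoid, 2 panels, h=1.3500): 153.856517
R_{2,0} (trapezoid, 4 panels, h=0.6750): 115.191472
R_{1,1} = 153.856517 + (153.856517 − 269.649687)/3 = 115.258794
R_{2,1} = 115.191472 + (115.191472 − 153.856517)/3 = 102.303124
R_{2,2} = 102.303124 + (102.303124 − 115.258794)/15 = 101.439413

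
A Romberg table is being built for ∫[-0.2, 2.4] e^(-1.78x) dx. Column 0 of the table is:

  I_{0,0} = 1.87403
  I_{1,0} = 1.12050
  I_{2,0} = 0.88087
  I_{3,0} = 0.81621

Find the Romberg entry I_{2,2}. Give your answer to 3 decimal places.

0.796

Richardson extrapolation on the trapezoidal column (denominator 4−1=3):
I_{1,1} = (4·1.12050 − 1.87403) / 3 = 0.86932
I_{2,1} = (4·0.88087 − 1.12050) / 3 = 0.80099
I_{2,2} = 0.80099 + (0.80099 − 0.86932)/15 = 0.79643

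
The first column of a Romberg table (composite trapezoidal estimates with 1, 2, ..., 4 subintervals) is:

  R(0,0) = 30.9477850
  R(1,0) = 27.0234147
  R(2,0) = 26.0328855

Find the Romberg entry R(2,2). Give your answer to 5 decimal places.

Richardson extrapolation on the trapezoidal column (denominator 4−1=3):
R(1,1) = 27.0234147 + (27.0234147 − 30.9477850)/3 = 25.7152913
R(2,1) = 26.0328855 + (26.0328855 − 27.0234147)/3 = 25.7027091
R(2,2) = 25.7027091 + (25.7027091 − 25.7152913)/15 = 25.7018703

25.70187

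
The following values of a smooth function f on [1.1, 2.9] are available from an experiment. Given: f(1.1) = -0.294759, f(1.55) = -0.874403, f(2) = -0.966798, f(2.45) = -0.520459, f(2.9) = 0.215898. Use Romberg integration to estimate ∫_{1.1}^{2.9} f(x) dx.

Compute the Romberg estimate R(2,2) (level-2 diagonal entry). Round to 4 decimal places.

-1.1358

R(0,0) (trapezoid, 1 panel, h=1.8000): -0.070975
R(1,0) (trapezoid, 2 panels, h=0.9000): -0.905606
R(2,0) (trapezoid, 4 panels, h=0.4500): -1.080491
R(1,1) = -0.905606 + (-0.905606 − (-0.070975))/3 = -1.183816
R(2,1) = -1.080491 + (-1.080491 − (-0.905606))/3 = -1.138786
R(2,2) = -1.138786 + (-1.138786 − (-1.183816))/15 = -1.135784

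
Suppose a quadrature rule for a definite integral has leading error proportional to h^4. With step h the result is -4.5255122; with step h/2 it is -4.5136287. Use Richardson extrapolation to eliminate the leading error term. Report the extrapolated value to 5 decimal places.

-4.51284

The leading error scales as h^4; refining by a factor of 2 reduces it by 2^4 = 16.
Extrapolated value = (16·A(h/2) − A(h)) / (16 − 1)
= (16·(-4.5136287) − (-4.5255122)) / 15
= -67.6925470 / 15 = -4.5128365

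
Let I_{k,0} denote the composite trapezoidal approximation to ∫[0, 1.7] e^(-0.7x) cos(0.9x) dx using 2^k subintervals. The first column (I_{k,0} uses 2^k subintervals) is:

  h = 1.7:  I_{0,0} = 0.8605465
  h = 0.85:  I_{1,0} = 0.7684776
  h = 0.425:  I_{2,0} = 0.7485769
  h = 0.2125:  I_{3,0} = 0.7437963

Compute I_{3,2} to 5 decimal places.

0.74222

I_{2,1} = (4·0.7485769 − 0.7684776) / 3 = 0.7419433
I_{3,1} = 0.7437963 + (0.7437963 − 0.7485769)/3 = 0.7422028
I_{3,2} = 0.7422028 + (0.7422028 − 0.7419433)/15 = 0.7422201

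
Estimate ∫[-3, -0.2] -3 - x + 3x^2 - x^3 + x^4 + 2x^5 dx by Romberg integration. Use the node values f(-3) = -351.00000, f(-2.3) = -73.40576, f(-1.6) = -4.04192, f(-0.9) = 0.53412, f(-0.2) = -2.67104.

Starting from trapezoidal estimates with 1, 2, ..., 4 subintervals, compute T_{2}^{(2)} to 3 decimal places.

T_{0}^{(0)} (trapezoid, 1 panel, h=2.8000): -495.13946
T_{1}^{(0)} (trapezoid, 2 panels, h=1.4000): -253.22842
T_{2}^{(0)} (trapezoid, 4 panels, h=0.7000): -177.62436
T_{1}^{(1)} = -253.22842 + (-253.22842 − (-495.13946))/3 = -172.59141
T_{2}^{(1)} = -177.62436 + (-177.62436 − (-253.22842))/3 = -152.42301
T_{2}^{(2)} = -152.42301 + (-152.42301 − (-172.59141))/15 = -151.07845

-151.078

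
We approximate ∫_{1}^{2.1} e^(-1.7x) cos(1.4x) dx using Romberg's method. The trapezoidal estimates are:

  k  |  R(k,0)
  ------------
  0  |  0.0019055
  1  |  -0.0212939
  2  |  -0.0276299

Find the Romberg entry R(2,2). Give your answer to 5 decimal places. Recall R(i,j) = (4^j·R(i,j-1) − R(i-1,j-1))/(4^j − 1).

R(1,1) = (4·(-0.0212939) − 0.0019055) / 3 = -0.0290270
R(2,1) = (4·(-0.0276299) − (-0.0212939)) / 3 = -0.0297419
R(2,2) = (16·(-0.0297419) − (-0.0290270)) / 15 = -0.0297896
(Column j=1 coincides with Simpson's rule on the same nodes.)

-0.02979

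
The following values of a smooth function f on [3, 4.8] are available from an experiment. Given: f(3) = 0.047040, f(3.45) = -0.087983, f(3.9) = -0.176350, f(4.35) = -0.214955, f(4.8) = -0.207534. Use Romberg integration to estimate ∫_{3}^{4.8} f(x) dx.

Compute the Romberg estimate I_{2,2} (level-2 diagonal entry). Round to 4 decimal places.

I_{0,0} (trapezoid, 1 panel, h=1.8000): -0.144445
I_{1,0} (trapezoid, 2 panels, h=0.9000): -0.230937
I_{2,0} (trapezoid, 4 panels, h=0.4500): -0.251791
I_{1,1} = -0.230937 + (-0.230937 − (-0.144445))/3 = -0.259768
I_{2,1} = -0.251791 + (-0.251791 − (-0.230937))/3 = -0.258742
I_{2,2} = -0.258742 + (-0.258742 − (-0.259768))/15 = -0.258674

-0.2587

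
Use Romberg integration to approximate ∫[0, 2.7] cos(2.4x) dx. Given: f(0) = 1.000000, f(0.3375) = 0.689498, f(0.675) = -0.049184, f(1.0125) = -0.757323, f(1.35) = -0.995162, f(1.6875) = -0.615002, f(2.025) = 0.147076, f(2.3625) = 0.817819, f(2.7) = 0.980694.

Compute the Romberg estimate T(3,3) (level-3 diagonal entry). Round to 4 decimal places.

T(0,0) (trapezoid, 1 panel, h=2.7000): 2.673937
T(1,0) (trapezoid, 2 panels, h=1.3500): -0.006500
T(2,0) (trapezoid, 4 panels, h=0.6750): 0.062827
T(3,0) (trapezoid, 8 panels, h=0.3375): 0.076973
T(1,1) = -0.006500 + (-0.006500 − 2.673937)/3 = -0.899979
T(2,1) = 0.062827 + (0.062827 − (-0.006500))/3 = 0.085936
T(3,1) = 0.076973 + (0.076973 − 0.062827)/3 = 0.081688
T(2,2) = 0.085936 + (0.085936 − (-0.899979))/15 = 0.151664
T(3,2) = 0.081688 + (0.081688 − 0.085936)/15 = 0.081405
T(3,3) = 0.081405 + (0.081405 − 0.151664)/63 = 0.080290

0.0803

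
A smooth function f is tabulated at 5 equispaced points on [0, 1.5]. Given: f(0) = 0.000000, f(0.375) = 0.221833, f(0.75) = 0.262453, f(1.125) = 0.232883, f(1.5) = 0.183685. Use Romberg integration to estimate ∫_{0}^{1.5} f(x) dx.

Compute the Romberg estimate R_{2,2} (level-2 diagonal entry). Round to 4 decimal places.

R_{0,0} (trapezoid, 1 panel, h=1.5000): 0.137764
R_{1,0} (trapezoid, 2 panels, h=0.7500): 0.265722
R_{2,0} (trapezoid, 4 panels, h=0.3750): 0.303379
R_{1,1} = 0.265722 + (0.265722 − 0.137764)/3 = 0.308375
R_{2,1} = 0.303379 + (0.303379 − 0.265722)/3 = 0.315931
R_{2,2} = 0.315931 + (0.315931 − 0.308375)/15 = 0.316435

0.3164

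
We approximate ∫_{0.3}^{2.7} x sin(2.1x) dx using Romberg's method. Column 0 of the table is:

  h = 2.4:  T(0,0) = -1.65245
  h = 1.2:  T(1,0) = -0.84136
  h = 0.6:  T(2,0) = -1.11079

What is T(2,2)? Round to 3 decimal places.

T(1,1) = -0.84136 + (-0.84136 − (-1.65245))/3 = -0.57100
T(2,1) = (4·(-1.11079) − (-0.84136)) / 3 = -1.20060
T(2,2) = (16·(-1.20060) − (-0.57100)) / 15 = -1.24257
(Column j=1 coincides with Simpson's rule on the same nodes.)

-1.243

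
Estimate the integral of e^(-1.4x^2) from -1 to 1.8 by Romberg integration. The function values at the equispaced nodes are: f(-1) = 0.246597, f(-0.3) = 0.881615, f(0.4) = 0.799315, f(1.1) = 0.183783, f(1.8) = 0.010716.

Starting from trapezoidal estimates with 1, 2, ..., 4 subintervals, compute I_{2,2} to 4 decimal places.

I_{0,0} (trapezoid, 1 panel, h=2.8000): 0.360238
I_{1,0} (trapezoid, 2 panels, h=1.4000): 1.299160
I_{2,0} (trapezoid, 4 panels, h=0.7000): 1.395359
I_{1,1} = 1.299160 + (1.299160 − 0.360238)/3 = 1.612134
I_{2,1} = 1.395359 + (1.395359 − 1.299160)/3 = 1.427425
I_{2,2} = 1.427425 + (1.427425 − 1.612134)/15 = 1.415111

1.4151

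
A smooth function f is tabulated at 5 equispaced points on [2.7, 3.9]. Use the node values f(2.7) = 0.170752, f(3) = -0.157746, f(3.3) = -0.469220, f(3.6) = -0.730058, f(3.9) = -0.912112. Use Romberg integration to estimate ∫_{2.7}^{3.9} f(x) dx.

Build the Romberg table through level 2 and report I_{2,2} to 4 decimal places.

I_{0,0} (trapezoid, 1 panel, h=1.2000): -0.444816
I_{1,0} (trapezoid, 2 panels, h=0.6000): -0.503940
I_{2,0} (trapezoid, 4 panels, h=0.3000): -0.518311
I_{1,1} = -0.503940 + (-0.503940 − (-0.444816))/3 = -0.523648
I_{2,1} = -0.518311 + (-0.518311 − (-0.503940))/3 = -0.523101
I_{2,2} = -0.523101 + (-0.523101 − (-0.523648))/15 = -0.523065

-0.5231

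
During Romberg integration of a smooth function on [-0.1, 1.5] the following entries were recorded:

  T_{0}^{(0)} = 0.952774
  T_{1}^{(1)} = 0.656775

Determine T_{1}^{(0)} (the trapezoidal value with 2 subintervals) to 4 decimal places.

0.7308

From T_{1}^{(1)} = (4·T_{1}^{(0)} − T_{0}^{(0)})/3, solve for T_{1}^{(0)}:
4·T_{1}^{(0)} = 3·0.656775 + 0.952774 = 2.923099
T_{1}^{(0)} = 0.730775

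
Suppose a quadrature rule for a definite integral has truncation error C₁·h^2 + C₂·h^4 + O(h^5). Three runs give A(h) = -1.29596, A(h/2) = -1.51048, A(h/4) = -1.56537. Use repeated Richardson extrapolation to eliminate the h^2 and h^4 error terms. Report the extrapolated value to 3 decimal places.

-1.584

First eliminate the h^2 term (factor 2^2 = 4):
  B₁ = (4·(-1.51048) − (-1.29596))/3 = -1.58199
  B₂ = (4·(-1.56537) − (-1.51048))/3 = -1.58367
Then eliminate the h^4 term (factor 2^4 = 16):
  (16·(-1.58367) − (-1.58199))/15 = -1.58378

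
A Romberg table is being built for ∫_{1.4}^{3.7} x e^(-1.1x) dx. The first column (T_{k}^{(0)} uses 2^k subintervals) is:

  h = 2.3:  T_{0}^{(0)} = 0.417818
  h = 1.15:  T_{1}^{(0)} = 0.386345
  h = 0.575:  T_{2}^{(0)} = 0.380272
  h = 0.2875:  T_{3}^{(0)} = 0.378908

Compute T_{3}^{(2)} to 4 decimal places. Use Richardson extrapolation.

0.3785

Richardson extrapolation on the trapezoidal column (denominator 4−1=3):
T_{2}^{(1)} = (4·0.380272 − 0.386345) / 3 = 0.378248
T_{3}^{(1)} = 0.378908 + (0.378908 − 0.380272)/3 = 0.378453
T_{3}^{(2)} = (16·0.378453 − 0.378248) / 15 = 0.378467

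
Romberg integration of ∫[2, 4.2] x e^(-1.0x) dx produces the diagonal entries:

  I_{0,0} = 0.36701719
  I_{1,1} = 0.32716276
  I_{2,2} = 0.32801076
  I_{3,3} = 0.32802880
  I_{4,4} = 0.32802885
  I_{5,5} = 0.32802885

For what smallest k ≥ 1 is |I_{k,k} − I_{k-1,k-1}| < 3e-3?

|I_{1,1} − I_{0,0}| = 0.03985443 ≥ 3e-3
|I_{2,2} − I_{1,1}| = 0.00084800 < 3e-3

k = 2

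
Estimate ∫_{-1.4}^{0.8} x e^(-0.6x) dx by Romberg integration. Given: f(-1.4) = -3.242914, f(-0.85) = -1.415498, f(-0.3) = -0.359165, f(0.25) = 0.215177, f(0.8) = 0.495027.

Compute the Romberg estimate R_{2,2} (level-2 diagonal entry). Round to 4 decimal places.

-1.5145

R_{0,0} (trapezoid, 1 panel, h=2.2000): -3.022676
R_{1,0} (trapezoid, 2 panels, h=1.1000): -1.906419
R_{2,0} (trapezoid, 4 panels, h=0.5500): -1.613386
R_{1,1} = -1.906419 + (-1.906419 − (-3.022676))/3 = -1.534333
R_{2,1} = -1.613386 + (-1.613386 − (-1.906419))/3 = -1.515708
R_{2,2} = -1.515708 + (-1.515708 − (-1.534333))/15 = -1.514466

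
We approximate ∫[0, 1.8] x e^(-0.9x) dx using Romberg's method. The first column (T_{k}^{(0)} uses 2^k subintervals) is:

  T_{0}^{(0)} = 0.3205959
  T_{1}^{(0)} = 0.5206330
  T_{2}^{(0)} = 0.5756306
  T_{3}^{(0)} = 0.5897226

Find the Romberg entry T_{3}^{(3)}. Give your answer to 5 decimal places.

0.59445

T_{1}^{(1)} = (4·0.5206330 − 0.3205959) / 3 = 0.5873120
T_{2}^{(1)} = (4·0.5756306 − 0.5206330) / 3 = 0.5939631
T_{3}^{(1)} = (4·0.5897226 − 0.5756306) / 3 = 0.5944199
T_{2}^{(2)} = 0.5939631 + (0.5939631 − 0.5873120)/15 = 0.5944065
T_{3}^{(2)} = (16·0.5944199 − 0.5939631) / 15 = 0.5944504
T_{3}^{(3)} = (64·0.5944504 − 0.5944065) / 63 = 0.5944511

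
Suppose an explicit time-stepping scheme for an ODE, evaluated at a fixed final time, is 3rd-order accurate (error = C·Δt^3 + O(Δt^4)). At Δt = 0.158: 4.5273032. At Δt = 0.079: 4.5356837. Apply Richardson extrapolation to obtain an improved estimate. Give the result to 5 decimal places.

4.53688

Extrapolated value = (8·A(Δt/2) − A(Δt)) / (8 − 1)
= (8·4.5356837 − 4.5273032) / 7
= 31.7581664 / 7 = 4.5368809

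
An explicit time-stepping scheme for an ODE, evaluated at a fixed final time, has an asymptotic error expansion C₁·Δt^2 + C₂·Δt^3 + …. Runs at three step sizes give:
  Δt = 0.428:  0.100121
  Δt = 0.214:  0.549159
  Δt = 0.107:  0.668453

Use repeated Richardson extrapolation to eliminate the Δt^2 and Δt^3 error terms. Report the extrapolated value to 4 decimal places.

First eliminate the Δt^2 term (factor 2^2 = 4):
  B₁ = (4·0.549159 − 0.100121)/3 = 0.698838
  B₂ = (4·0.668453 − 0.549159)/3 = 0.708218
Then eliminate the Δt^3 term (factor 2^3 = 8):
  (8·0.708218 − 0.698838)/7 = 0.709558

0.7096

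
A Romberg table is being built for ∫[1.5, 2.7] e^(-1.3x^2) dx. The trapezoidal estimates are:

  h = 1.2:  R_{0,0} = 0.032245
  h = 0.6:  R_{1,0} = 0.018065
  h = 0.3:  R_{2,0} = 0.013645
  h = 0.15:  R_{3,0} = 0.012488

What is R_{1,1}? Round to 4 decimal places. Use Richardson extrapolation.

0.0133

R_{1,1} = 0.018065 + (0.018065 − 0.032245)/3 = 0.013338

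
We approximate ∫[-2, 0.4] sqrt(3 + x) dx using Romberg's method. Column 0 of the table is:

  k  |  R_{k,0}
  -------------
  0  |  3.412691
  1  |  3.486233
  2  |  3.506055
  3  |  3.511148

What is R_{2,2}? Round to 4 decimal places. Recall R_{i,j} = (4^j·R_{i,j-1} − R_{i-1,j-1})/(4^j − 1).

R_{1,1} = 3.486233 + (3.486233 − 3.412691)/3 = 3.510747
R_{2,1} = 3.506055 + (3.506055 − 3.486233)/3 = 3.512662
R_{2,2} = (16·3.512662 − 3.510747) / 15 = 3.512790

3.5128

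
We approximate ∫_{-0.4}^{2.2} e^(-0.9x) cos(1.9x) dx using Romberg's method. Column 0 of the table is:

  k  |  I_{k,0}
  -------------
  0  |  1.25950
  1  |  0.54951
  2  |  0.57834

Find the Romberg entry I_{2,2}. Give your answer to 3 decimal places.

0.606

Richardson extrapolation on the trapezoidal column (denominator 4−1=3):
I_{1,1} = (4·0.54951 − 1.25950) / 3 = 0.31285
I_{2,1} = 0.57834 + (0.57834 − 0.54951)/3 = 0.58795
I_{2,2} = 0.58795 + (0.58795 − 0.31285)/15 = 0.60629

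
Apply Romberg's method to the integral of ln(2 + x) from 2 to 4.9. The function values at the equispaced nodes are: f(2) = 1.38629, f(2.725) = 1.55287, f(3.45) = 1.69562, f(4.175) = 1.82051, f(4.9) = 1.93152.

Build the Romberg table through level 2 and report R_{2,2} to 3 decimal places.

4.882

R_{0,0} (trapezoid, 1 panel, h=2.9000): 4.81082
R_{1,0} (trapezoid, 2 panels, h=1.4500): 4.86406
R_{2,0} (trapezoid, 4 panels, h=0.7250): 4.87773
R_{1,1} = 4.86406 + (4.86406 − 4.81082)/3 = 4.88181
R_{2,1} = 4.87773 + (4.87773 − 4.86406)/3 = 4.88229
R_{2,2} = 4.88229 + (4.88229 − 4.88181)/15 = 4.88232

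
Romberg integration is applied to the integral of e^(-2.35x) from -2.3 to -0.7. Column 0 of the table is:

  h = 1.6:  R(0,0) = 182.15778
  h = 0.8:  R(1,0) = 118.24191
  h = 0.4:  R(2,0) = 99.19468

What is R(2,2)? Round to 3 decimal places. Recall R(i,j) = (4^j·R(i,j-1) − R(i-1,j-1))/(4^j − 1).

92.573

Richardson extrapolation on the trapezoidal column (denominator 4−1=3):
R(1,1) = (4·118.24191 − 182.15778) / 3 = 96.93662
R(2,1) = (4·99.19468 − 118.24191) / 3 = 92.84560
R(2,2) = (16·92.84560 − 96.93662) / 15 = 92.57287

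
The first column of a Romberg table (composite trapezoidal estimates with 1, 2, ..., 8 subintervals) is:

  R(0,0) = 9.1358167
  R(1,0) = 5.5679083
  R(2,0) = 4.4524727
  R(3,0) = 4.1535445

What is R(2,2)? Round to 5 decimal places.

R(1,1) = (4·5.5679083 − 9.1358167) / 3 = 4.3786055
R(2,1) = 4.4524727 + (4.4524727 − 5.5679083)/3 = 4.0806608
R(2,2) = 4.0806608 + (4.0806608 − 4.3786055)/15 = 4.0607978

4.06080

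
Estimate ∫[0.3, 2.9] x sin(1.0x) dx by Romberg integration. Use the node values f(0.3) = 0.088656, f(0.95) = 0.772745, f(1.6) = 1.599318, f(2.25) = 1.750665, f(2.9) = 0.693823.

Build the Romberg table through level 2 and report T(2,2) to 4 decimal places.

T(0,0) (trapezoid, 1 panel, h=2.6000): 1.017223
T(1,0) (trapezoid, 2 panels, h=1.3000): 2.587725
T(2,0) (trapezoid, 4 panels, h=0.6500): 2.934079
T(1,1) = 2.587725 + (2.587725 − 1.017223)/3 = 3.111226
T(2,1) = 2.934079 + (2.934079 − 2.587725)/3 = 3.049530
T(2,2) = 3.049530 + (3.049530 − 3.111226)/15 = 3.045417

3.0454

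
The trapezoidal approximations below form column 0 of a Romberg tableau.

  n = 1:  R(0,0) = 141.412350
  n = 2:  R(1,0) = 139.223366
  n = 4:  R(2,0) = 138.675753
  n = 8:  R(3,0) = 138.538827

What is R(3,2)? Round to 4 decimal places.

138.4932

R(2,1) = (4·138.675753 − 139.223366) / 3 = 138.493215
R(3,1) = 138.538827 + (138.538827 − 138.675753)/3 = 138.493185
R(3,2) = 138.493185 + (138.493185 − 138.493215)/15 = 138.493183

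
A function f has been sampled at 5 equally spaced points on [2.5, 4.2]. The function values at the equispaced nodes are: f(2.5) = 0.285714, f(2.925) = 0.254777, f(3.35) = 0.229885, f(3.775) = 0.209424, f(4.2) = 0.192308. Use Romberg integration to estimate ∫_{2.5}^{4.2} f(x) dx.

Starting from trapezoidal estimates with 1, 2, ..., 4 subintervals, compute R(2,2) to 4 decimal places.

R(0,0) (trapezoid, 1 panel, h=1.7000): 0.406319
R(1,0) (trapezoid, 2 panels, h=0.8500): 0.398562
R(2,0) (trapezoid, 4 panels, h=0.4250): 0.396566
R(1,1) = 0.398562 + (0.398562 − 0.406319)/3 = 0.395976
R(2,1) = 0.396566 + (0.396566 − 0.398562)/3 = 0.395901
R(2,2) = 0.395901 + (0.395901 − 0.395976)/15 = 0.395896

0.3959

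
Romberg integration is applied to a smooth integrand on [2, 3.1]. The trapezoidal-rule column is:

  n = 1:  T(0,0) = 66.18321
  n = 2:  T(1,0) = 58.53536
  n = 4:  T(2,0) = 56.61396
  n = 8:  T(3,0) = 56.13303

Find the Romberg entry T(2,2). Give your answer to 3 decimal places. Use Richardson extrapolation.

Richardson extrapolation on the trapezoidal column (denominator 4−1=3):
T(1,1) = 58.53536 + (58.53536 − 66.18321)/3 = 55.98608
T(2,1) = (4·56.61396 − 58.53536) / 3 = 55.97349
T(2,2) = (16·55.97349 − 55.98608) / 15 = 55.97265

55.973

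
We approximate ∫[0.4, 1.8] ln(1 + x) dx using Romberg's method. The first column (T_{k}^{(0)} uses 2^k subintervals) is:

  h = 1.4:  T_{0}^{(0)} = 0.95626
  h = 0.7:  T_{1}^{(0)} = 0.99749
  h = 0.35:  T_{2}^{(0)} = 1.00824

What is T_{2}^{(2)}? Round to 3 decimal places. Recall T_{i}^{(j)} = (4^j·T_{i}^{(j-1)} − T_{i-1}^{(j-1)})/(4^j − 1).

T_{1}^{(1)} = (4·0.99749 − 0.95626) / 3 = 1.01123
T_{2}^{(1)} = (4·1.00824 − 0.99749) / 3 = 1.01182
T_{2}^{(2)} = (16·1.01182 − 1.01123) / 15 = 1.01186

1.012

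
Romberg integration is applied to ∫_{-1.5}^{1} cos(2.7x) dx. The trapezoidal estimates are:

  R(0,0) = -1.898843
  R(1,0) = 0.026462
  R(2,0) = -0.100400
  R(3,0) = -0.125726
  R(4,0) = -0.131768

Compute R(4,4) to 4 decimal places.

-0.1338

Richardson extrapolation on the trapezoidal column (denominator 4−1=3):
R(1,1) = (4·0.026462 − (-1.898843)) / 3 = 0.668230
R(2,1) = -0.100400 + (-0.100400 − 0.026462)/3 = -0.142687
R(3,1) = (4·(-0.125726) − (-0.100400)) / 3 = -0.134168
R(4,1) = (4·(-0.131768) − (-0.125726)) / 3 = -0.133782
R(2,2) = -0.142687 + (-0.142687 − 0.668230)/15 = -0.196748
R(3,2) = (16·(-0.134168) − (-0.142687)) / 15 = -0.133600
R(4,2) = -0.133782 + (-0.133782 − (-0.134168))/15 = -0.133756
R(3,3) = -0.133600 + (-0.133600 − (-0.196748))/63 = -0.132598
R(4,3) = -0.133756 + (-0.133756 − (-0.133600))/63 = -0.133758
R(4,4) = (256·(-0.133758) − (-0.132598)) / 255 = -0.133763
(Column j=1 coincides with Simpson's rule on the same nodes.)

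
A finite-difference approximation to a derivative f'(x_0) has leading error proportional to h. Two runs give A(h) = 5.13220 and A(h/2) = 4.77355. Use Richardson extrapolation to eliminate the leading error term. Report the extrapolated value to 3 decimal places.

4.415

Extrapolated value = (2·A(h/2) − A(h)) / (2 − 1)
= (2·4.77355 − 5.13220) / 1
= 4.41490 / 1 = 4.41490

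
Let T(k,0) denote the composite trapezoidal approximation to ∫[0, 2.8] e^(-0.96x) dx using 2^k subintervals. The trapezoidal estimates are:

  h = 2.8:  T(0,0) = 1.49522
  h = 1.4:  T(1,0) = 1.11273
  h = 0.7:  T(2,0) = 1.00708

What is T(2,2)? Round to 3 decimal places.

Richardson extrapolation on the trapezoidal column (denominator 4−1=3):
T(1,1) = 1.11273 + (1.11273 − 1.49522)/3 = 0.98523
T(2,1) = 1.00708 + (1.00708 − 1.11273)/3 = 0.97186
T(2,2) = 0.97186 + (0.97186 − 0.98523)/15 = 0.97097

0.971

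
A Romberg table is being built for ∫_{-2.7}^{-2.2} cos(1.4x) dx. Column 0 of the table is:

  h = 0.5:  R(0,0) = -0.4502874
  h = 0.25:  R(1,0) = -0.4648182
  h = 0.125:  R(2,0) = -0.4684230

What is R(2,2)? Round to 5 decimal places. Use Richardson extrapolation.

R(1,1) = -0.4648182 + (-0.4648182 − (-0.4502874))/3 = -0.4696618
R(2,1) = -0.4684230 + (-0.4684230 − (-0.4648182))/3 = -0.4696246
R(2,2) = -0.4696246 + (-0.4696246 − (-0.4696618))/15 = -0.4696221

-0.46962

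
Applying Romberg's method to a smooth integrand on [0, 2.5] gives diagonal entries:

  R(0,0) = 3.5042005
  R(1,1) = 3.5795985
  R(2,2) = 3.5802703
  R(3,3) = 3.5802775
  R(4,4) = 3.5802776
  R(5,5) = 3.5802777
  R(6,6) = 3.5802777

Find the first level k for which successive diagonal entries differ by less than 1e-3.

k = 2

|R(1,1) − R(0,0)| = 0.0753980 ≥ 1e-3
|R(2,2) − R(1,1)| = 0.0006718 < 1e-3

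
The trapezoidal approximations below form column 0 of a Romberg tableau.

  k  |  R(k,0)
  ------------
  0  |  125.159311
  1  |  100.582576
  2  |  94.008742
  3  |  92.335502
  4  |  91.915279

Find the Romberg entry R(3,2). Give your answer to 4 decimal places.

R(2,1) = (4·94.008742 − 100.582576) / 3 = 91.817464
R(3,1) = (4·92.335502 − 94.008742) / 3 = 91.777755
R(3,2) = (16·91.777755 − 91.817464) / 15 = 91.775108
(Column j=1 coincides with Simpson's rule on the same nodes.)

91.7751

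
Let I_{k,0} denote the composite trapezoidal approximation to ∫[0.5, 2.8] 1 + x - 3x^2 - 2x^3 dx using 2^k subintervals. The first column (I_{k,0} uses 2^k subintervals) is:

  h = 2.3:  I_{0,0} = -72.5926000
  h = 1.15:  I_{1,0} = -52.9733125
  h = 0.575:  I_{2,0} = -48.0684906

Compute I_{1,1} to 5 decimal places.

I_{1,1} = (4·(-52.9733125) − (-72.5926000)) / 3 = -46.4335500

-46.43355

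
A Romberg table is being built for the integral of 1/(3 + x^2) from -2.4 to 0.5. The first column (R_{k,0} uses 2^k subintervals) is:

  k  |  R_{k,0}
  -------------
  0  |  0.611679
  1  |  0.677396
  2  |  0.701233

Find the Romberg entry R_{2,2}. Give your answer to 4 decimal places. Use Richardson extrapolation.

Richardson extrapolation on the trapezoidal column (denominator 4−1=3):
R_{1,1} = (4·0.677396 − 0.611679) / 3 = 0.699302
R_{2,1} = (4·0.701233 − 0.677396) / 3 = 0.709179
R_{2,2} = (16·0.709179 − 0.699302) / 15 = 0.709837
(Column j=1 coincides with Simpson's rule on the same nodes.)

0.7098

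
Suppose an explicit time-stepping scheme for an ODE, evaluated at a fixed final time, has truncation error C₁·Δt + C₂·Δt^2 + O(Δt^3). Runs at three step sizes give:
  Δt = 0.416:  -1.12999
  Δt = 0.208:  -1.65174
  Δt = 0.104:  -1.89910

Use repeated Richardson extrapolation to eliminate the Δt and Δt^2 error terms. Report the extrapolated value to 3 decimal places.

-2.137

First eliminate the Δt term (factor 2^1 = 2):
  B₁ = (2·(-1.65174) − (-1.12999))/1 = -2.17349
  B₂ = (2·(-1.89910) − (-1.65174))/1 = -2.14646
Then eliminate the Δt^2 term (factor 2^2 = 4):
  (4·(-2.14646) − (-2.17349))/3 = -2.13745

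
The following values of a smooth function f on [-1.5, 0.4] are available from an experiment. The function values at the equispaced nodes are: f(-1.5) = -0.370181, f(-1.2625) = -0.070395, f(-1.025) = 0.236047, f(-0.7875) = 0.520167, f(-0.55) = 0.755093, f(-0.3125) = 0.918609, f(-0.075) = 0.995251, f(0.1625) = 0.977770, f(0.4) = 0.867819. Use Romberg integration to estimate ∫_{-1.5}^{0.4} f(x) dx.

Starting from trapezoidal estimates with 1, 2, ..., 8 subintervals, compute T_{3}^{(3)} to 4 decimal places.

T_{0}^{(0)} (trapezoid, 1 panel, h=1.9000): 0.472756
T_{1}^{(0)} (trapezoid, 2 panels, h=0.9500): 0.953716
T_{2}^{(0)} (trapezoid, 4 panels, h=0.4750): 1.061725
T_{3}^{(0)} (trapezoid, 8 panels, h=0.2375): 1.088073
T_{1}^{(1)} = 0.953716 + (0.953716 − 0.472756)/3 = 1.114036
T_{2}^{(1)} = 1.061725 + (1.061725 − 0.953716)/3 = 1.097728
T_{3}^{(1)} = 1.088073 + (1.088073 − 1.061725)/3 = 1.096856
T_{2}^{(2)} = 1.097728 + (1.097728 − 1.114036)/15 = 1.096641
T_{3}^{(2)} = 1.096856 + (1.096856 − 1.097728)/15 = 1.096798
T_{3}^{(3)} = 1.096798 + (1.096798 − 1.096641)/63 = 1.096800

1.0968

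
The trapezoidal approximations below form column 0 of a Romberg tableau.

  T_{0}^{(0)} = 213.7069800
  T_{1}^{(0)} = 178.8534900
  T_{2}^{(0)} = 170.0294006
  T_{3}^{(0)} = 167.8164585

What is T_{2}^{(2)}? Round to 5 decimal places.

T_{1}^{(1)} = (4·178.8534900 − 213.7069800) / 3 = 167.2356600
T_{2}^{(1)} = 170.0294006 + (170.0294006 − 178.8534900)/3 = 167.0880375
T_{2}^{(2)} = (16·167.0880375 − 167.2356600) / 15 = 167.0781960

167.07820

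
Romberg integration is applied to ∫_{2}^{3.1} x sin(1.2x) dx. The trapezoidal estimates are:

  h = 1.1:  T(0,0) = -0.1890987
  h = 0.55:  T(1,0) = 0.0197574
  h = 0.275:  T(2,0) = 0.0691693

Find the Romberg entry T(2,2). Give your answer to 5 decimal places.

0.08539

Richardson extrapolation on the trapezoidal column (denominator 4−1=3):
T(1,1) = 0.0197574 + (0.0197574 − (-0.1890987))/3 = 0.0893761
T(2,1) = 0.0691693 + (0.0691693 − 0.0197574)/3 = 0.0856399
T(2,2) = (16·0.0856399 − 0.0893761) / 15 = 0.0853908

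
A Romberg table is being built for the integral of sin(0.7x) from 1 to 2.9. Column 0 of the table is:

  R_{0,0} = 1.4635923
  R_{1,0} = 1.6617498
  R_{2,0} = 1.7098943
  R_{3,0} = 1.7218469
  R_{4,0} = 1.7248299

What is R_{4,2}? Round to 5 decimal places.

1.72582

Richardson extrapolation on the trapezoidal column (denominator 4−1=3):
R_{3,1} = (4·1.7218469 − 1.7098943) / 3 = 1.7258311
R_{4,1} = 1.7248299 + (1.7248299 − 1.7218469)/3 = 1.7258242
R_{4,2} = 1.7258242 + (1.7258242 − 1.7258311)/15 = 1.7258237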